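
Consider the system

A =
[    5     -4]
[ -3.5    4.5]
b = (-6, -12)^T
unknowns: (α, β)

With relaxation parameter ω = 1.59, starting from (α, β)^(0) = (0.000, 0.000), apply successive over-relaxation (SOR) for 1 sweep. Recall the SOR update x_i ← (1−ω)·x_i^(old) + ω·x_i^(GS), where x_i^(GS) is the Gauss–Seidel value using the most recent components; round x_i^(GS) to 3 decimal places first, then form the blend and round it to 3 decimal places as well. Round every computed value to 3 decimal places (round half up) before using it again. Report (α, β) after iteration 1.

(-1.908, -6.600)

Iteration 1:
  α: GS value = (-6 - (-4)·0.000) / (5) = -1.200;  α ← (1−ω)·0.000 + ω·-1.200 = -1.908
  β: GS value = (-12 - (-3.5)·-1.908) / (4.5) = -4.151;  β ← (1−ω)·0.000 + ω·-4.151 = -6.600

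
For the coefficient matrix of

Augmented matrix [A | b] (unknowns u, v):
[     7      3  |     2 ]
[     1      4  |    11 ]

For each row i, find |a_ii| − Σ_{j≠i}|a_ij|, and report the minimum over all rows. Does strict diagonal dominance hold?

3

row 1: |7| − (3) = 4
row 2: |4| − (1) = 3
minimum over rows = 3 → strictly diagonally dominant (convergence guaranteed)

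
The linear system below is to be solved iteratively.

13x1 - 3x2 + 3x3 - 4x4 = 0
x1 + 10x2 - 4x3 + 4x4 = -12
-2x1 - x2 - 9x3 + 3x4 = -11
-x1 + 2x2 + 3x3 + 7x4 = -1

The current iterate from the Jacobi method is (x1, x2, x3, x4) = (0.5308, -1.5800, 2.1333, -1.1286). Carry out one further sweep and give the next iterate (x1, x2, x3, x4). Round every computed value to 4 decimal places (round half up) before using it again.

(-1.2042, 0.0517, 0.9036, -0.5299)

One sweep:
  x1 = (0 - (-3)·-1.5800 - (3)·2.1333 - (-4)·-1.1286) / (13) = -1.2042
  x2 = (-12 - (1)·0.5308 - (-4)·2.1333 - (4)·-1.1286) / (10) = 0.0517
  x3 = (-11 - (-2)·0.5308 - (-1)·-1.5800 - (3)·-1.1286) / (-9) = 0.9036
  x4 = (-1 - (-1)·0.5308 - (2)·-1.5800 - (3)·2.1333) / (7) = -0.5299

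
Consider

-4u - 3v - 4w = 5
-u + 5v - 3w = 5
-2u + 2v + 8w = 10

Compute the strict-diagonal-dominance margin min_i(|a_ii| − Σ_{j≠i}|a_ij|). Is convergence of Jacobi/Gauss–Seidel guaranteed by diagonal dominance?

row 1: |-4| − (3+4) = -3
row 2: |5| − (1+3) = 1
row 3: |8| − (2+2) = 4
minimum over rows = -3 → not strictly diagonally dominant

-3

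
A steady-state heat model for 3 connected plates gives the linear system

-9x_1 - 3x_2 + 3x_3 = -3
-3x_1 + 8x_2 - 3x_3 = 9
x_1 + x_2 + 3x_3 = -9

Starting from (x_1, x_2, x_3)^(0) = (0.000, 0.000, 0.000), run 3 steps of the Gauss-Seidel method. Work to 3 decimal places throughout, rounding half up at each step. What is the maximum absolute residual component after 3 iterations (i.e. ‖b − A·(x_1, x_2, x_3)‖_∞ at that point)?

4.329

Iteration 1:
  x_1 = (-3 - (-3)·0.000 - (3)·0.000) / (-9) = 0.333
  x_2 = (9 - (-3)·0.333 - (-3)·0.000) / (8) = 1.250
  x_3 = (-9 - (1)·0.333 - (1)·1.250) / (3) = -3.528
Iteration 2:
  x_1 = (-3 - (-3)·1.250 - (3)·-3.528) / (-9) = -1.259
  x_2 = (9 - (-3)·-1.259 - (-3)·-3.528) / (8) = -0.670
  x_3 = (-9 - (1)·-1.259 - (1)·-0.670) / (3) = -2.357
Iteration 3:
  x_1 = (-3 - (-3)·-0.670 - (3)·-2.357) / (-9) = -0.229
  x_2 = (9 - (-3)·-0.229 - (-3)·-2.357) / (8) = 0.155
  x_3 = (-9 - (1)·-0.229 - (1)·0.155) / (3) = -2.975
Residual b − A·x = (4.329, -1.852, -0.001); ∞-norm = 4.329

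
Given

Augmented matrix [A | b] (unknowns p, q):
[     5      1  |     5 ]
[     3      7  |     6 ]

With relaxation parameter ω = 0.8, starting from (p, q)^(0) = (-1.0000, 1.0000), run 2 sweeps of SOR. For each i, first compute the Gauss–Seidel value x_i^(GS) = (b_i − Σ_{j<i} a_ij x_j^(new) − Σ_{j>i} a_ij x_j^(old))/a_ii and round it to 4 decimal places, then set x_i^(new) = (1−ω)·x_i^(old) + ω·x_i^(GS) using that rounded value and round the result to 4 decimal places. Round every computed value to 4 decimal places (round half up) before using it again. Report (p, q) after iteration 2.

Iteration 1:
  p: GS value = (5 - (1)·1.0000) / (5) = 0.8000;  p ← (1−ω)·-1.0000 + ω·0.8000 = 0.4400
  q: GS value = (6 - (3)·0.4400) / (7) = 0.6686;  q ← (1−ω)·1.0000 + ω·0.6686 = 0.7349
Iteration 2:
  p: GS value = (5 - (1)·0.7349) / (5) = 0.8530;  p ← (1−ω)·0.4400 + ω·0.8530 = 0.7704
  q: GS value = (6 - (3)·0.7704) / (7) = 0.5270;  q ← (1−ω)·0.7349 + ω·0.5270 = 0.5686

(0.7704, 0.5686)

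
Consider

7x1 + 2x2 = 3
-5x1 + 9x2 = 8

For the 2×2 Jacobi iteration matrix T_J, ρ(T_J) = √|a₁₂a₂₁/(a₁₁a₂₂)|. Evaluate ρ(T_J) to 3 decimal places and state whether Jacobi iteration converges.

0.398

a₁₂a₂₁/(a₁₁a₂₂) = (2)·(-5) / ((7)·(9)) = -0.158730
ρ = √|-0.158730| = √0.158730 = 0.398
ρ < 1, so Jacobi converges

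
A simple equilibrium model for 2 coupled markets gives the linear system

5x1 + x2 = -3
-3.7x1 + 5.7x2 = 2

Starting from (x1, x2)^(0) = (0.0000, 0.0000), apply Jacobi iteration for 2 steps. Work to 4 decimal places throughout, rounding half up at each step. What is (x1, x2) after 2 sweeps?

Iteration 1:
  x1 = (-3 - (1)·0.0000) / (5) = -0.6000
  x2 = (2 - (-3.7)·0.0000) / (5.7) = 0.3509
Iteration 2:
  x1 = (-3 - (1)·0.3509) / (5) = -0.6702
  x2 = (2 - (-3.7)·-0.6000) / (5.7) = -0.0386

(-0.6702, -0.0386)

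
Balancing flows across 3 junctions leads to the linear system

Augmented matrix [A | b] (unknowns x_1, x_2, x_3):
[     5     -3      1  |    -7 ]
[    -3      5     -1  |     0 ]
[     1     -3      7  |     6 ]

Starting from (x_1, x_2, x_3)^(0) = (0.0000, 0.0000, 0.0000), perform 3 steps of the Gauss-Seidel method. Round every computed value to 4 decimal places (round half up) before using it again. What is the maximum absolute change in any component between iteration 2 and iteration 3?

Iteration 1:
  x_1 = (-7 - (-3)·0.0000 - (1)·0.0000) / (5) = -1.4000
  x_2 = (0 - (-3)·-1.4000 - (-1)·0.0000) / (5) = -0.8400
  x_3 = (6 - (1)·-1.4000 - (-3)·-0.8400) / (7) = 0.6971
Iteration 2:
  x_1 = (-7 - (-3)·-0.8400 - (1)·0.6971) / (5) = -2.0434
  x_2 = (0 - (-3)·-2.0434 - (-1)·0.6971) / (5) = -1.0866
  x_3 = (6 - (1)·-2.0434 - (-3)·-1.0866) / (7) = 0.6834
Iteration 3:
  x_1 = (-7 - (-3)·-1.0866 - (1)·0.6834) / (5) = -2.1886
  x_2 = (0 - (-3)·-2.1886 - (-1)·0.6834) / (5) = -1.1765
  x_3 = (6 - (1)·-2.1886 - (-3)·-1.1765) / (7) = 0.6656
Change: (-0.1452, -0.0899, -0.0178) → max |·| = 0.1452

0.1452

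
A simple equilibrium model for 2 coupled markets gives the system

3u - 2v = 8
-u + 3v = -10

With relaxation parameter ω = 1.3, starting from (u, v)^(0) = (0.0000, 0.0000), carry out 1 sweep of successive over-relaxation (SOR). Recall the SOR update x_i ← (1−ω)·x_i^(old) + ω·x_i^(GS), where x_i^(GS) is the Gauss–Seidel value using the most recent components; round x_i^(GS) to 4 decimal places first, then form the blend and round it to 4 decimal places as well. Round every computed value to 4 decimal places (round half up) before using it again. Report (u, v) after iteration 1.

(3.4667, -2.8311)

Iteration 1:
  u: GS value = (8 - (-2)·0.0000) / (3) = 2.6667;  u ← (1−ω)·0.0000 + ω·2.6667 = 3.4667
  v: GS value = (-10 - (-1)·3.4667) / (3) = -2.1778;  v ← (1−ω)·0.0000 + ω·-2.1778 = -2.8311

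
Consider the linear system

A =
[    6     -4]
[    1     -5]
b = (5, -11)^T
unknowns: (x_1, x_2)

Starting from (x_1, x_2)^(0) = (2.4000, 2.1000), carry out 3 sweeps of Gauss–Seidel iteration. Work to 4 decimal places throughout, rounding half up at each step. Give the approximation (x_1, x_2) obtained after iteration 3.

(2.6464, 2.7293)

Iteration 1:
  x_1 = (5 - (-4)·2.1000) / (6) = 2.2333
  x_2 = (-11 - (1)·2.2333) / (-5) = 2.6467
Iteration 2:
  x_1 = (5 - (-4)·2.6467) / (6) = 2.5978
  x_2 = (-11 - (1)·2.5978) / (-5) = 2.7196
Iteration 3:
  x_1 = (5 - (-4)·2.7196) / (6) = 2.6464
  x_2 = (-11 - (1)·2.6464) / (-5) = 2.7293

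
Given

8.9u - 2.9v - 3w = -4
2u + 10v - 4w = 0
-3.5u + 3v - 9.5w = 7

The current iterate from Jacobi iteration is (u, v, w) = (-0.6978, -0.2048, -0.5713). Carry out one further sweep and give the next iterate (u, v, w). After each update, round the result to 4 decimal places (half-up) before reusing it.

(-0.7087, -0.0890, -0.5444)

One sweep:
  u = (-4 - (-2.9)·-0.2048 - (-3)·-0.5713) / (8.9) = -0.7087
  v = (0 - (2)·-0.6978 - (-4)·-0.5713) / (10) = -0.0890
  w = (7 - (-3.5)·-0.6978 - (3)·-0.2048) / (-9.5) = -0.5444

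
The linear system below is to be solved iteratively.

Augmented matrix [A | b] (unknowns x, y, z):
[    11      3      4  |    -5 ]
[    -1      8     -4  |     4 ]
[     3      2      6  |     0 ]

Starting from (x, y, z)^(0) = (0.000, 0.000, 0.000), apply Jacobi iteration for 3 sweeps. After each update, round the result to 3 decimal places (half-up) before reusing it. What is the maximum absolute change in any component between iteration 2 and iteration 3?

Iteration 1:
  x = (-5 - (3)·0.000 - (4)·0.000) / (11) = -0.455
  y = (4 - (-1)·0.000 - (-4)·0.000) / (8) = 0.500
  z = (0 - (3)·0.000 - (2)·0.000) / (6) = 0.000
Iteration 2:
  x = (-5 - (3)·0.500 - (4)·0.000) / (11) = -0.591
  y = (4 - (-1)·-0.455 - (-4)·0.000) / (8) = 0.443
  z = (0 - (3)·-0.455 - (2)·0.500) / (6) = 0.061
Iteration 3:
  x = (-5 - (3)·0.443 - (4)·0.061) / (11) = -0.598
  y = (4 - (-1)·-0.591 - (-4)·0.061) / (8) = 0.457
  z = (0 - (3)·-0.591 - (2)·0.443) / (6) = 0.148
Change: (-0.007, 0.014, 0.087) → max |·| = 0.087

0.087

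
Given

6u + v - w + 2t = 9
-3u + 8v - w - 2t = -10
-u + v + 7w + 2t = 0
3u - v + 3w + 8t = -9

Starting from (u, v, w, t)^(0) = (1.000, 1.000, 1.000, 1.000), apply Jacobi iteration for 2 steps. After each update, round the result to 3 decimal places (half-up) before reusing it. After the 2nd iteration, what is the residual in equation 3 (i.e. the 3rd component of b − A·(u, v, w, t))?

1.275

Iteration 1:
  u = (9 - (1)·1.000 - (-1)·1.000 - (2)·1.000) / (6) = 1.167
  v = (-10 - (-3)·1.000 - (-1)·1.000 - (-2)·1.000) / (8) = -0.500
  w = (0 - (-1)·1.000 - (1)·1.000 - (2)·1.000) / (7) = -0.286
  t = (-9 - (3)·1.000 - (-1)·1.000 - (3)·1.000) / (8) = -1.750
Iteration 2:
  u = (9 - (1)·-0.500 - (-1)·-0.286 - (2)·-1.750) / (6) = 2.119
  v = (-10 - (-3)·1.167 - (-1)·-0.286 - (-2)·-1.750) / (8) = -1.286
  w = (0 - (-1)·1.167 - (1)·-0.500 - (2)·-1.750) / (7) = 0.738
  t = (-9 - (3)·1.167 - (-1)·-0.500 - (3)·-0.286) / (8) = -1.518
Residual b − A·x = (1.346, 4.347, 1.275, -6.713)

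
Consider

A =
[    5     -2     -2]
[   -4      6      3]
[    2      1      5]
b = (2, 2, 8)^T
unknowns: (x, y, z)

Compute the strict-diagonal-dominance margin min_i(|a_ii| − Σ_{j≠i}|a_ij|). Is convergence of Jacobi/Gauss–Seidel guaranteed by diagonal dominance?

row 1: |5| − (2+2) = 1
row 2: |6| − (4+3) = -1
row 3: |5| − (2+1) = 2
minimum over rows = -1 → not strictly diagonally dominant

-1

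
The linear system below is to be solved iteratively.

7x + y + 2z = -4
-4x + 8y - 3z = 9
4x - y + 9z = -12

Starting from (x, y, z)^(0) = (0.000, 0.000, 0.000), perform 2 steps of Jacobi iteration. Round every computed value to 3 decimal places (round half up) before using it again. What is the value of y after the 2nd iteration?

Iteration 1:
  x = (-4 - (1)·0.000 - (2)·0.000) / (7) = -0.571
  y = (9 - (-4)·0.000 - (-3)·0.000) / (8) = 1.125
  z = (-12 - (4)·0.000 - (-1)·0.000) / (9) = -1.333
Iteration 2:
  x = (-4 - (1)·1.125 - (2)·-1.333) / (7) = -0.351
  y = (9 - (-4)·-0.571 - (-3)·-1.333) / (8) = 0.340
  z = (-12 - (4)·-0.571 - (-1)·1.125) / (9) = -0.955

0.340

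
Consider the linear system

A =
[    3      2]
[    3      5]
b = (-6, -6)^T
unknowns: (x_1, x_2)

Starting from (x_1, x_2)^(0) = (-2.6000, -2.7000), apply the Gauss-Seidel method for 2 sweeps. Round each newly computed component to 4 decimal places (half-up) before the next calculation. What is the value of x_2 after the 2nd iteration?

-0.4320

Iteration 1:
  x_1 = (-6 - (2)·-2.7000) / (3) = -0.2000
  x_2 = (-6 - (3)·-0.2000) / (5) = -1.0800
Iteration 2:
  x_1 = (-6 - (2)·-1.0800) / (3) = -1.2800
  x_2 = (-6 - (3)·-1.2800) / (5) = -0.4320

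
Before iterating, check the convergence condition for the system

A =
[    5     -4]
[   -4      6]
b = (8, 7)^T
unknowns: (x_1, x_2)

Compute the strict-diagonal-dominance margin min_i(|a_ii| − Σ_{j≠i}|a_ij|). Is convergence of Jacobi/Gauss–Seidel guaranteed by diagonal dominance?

row 1: |5| − (4) = 1
row 2: |6| − (4) = 2
minimum over rows = 1 → strictly diagonally dominant (convergence guaranteed)

1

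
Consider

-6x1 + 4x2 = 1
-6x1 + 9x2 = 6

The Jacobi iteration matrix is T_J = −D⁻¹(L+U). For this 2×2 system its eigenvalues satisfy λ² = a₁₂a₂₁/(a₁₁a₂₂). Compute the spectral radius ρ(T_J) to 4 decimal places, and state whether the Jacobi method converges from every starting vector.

a₁₂a₂₁/(a₁₁a₂₂) = (4)·(-6) / ((-6)·(9)) = 0.444444
ρ = √|0.444444| = √0.444444 = 0.6667
ρ < 1, so Jacobi converges

0.6667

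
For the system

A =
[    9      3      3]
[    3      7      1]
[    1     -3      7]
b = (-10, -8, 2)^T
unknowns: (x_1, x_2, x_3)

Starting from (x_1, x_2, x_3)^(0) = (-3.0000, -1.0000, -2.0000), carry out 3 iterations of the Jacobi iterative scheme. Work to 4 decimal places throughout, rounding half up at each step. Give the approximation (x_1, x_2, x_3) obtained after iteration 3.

(-0.8942, -0.6340, -0.0084)

Iteration 1:
  x_1 = (-10 - (3)·-1.0000 - (3)·-2.0000) / (9) = -0.1111
  x_2 = (-8 - (3)·-3.0000 - (1)·-2.0000) / (7) = 0.4286
  x_3 = (2 - (1)·-3.0000 - (-3)·-1.0000) / (7) = 0.2857
Iteration 2:
  x_1 = (-10 - (3)·0.4286 - (3)·0.2857) / (9) = -1.3492
  x_2 = (-8 - (3)·-0.1111 - (1)·0.2857) / (7) = -1.1361
  x_3 = (2 - (1)·-0.1111 - (-3)·0.4286) / (7) = 0.4853
Iteration 3:
  x_1 = (-10 - (3)·-1.1361 - (3)·0.4853) / (9) = -0.8942
  x_2 = (-8 - (3)·-1.3492 - (1)·0.4853) / (7) = -0.6340
  x_3 = (2 - (1)·-1.3492 - (-3)·-1.1361) / (7) = -0.0084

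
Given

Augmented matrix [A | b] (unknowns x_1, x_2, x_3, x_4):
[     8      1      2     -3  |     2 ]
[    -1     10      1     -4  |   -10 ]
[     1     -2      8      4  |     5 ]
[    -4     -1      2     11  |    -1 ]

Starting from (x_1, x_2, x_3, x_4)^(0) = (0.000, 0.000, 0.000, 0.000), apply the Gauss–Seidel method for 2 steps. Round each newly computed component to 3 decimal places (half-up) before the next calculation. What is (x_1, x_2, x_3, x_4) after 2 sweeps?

(0.227, -1.073, 0.404, -0.179)

Iteration 1:
  x_1 = (2 - (1)·0.000 - (2)·0.000 - (-3)·0.000) / (8) = 0.250
  x_2 = (-10 - (-1)·0.250 - (1)·0.000 - (-4)·0.000) / (10) = -0.975
  x_3 = (5 - (1)·0.250 - (-2)·-0.975 - (4)·0.000) / (8) = 0.350
  x_4 = (-1 - (-4)·0.250 - (-1)·-0.975 - (2)·0.350) / (11) = -0.152
Iteration 2:
  x_1 = (2 - (1)·-0.975 - (2)·0.350 - (-3)·-0.152) / (8) = 0.227
  x_2 = (-10 - (-1)·0.227 - (1)·0.350 - (-4)·-0.152) / (10) = -1.073
  x_3 = (5 - (1)·0.227 - (-2)·-1.073 - (4)·-0.152) / (8) = 0.404
  x_4 = (-1 - (-4)·0.227 - (-1)·-1.073 - (2)·0.404) / (11) = -0.179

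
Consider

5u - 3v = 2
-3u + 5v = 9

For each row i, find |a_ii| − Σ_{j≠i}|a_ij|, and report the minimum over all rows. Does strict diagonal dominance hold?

row 1: |5| − (3) = 2
row 2: |5| − (3) = 2
minimum over rows = 2 → strictly diagonally dominant (convergence guaranteed)

2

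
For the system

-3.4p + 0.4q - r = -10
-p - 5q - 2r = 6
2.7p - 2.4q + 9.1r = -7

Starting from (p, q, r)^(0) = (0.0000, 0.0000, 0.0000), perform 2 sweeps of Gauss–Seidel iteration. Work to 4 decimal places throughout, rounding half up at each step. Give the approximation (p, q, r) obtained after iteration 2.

(3.3524, -1.0251, -2.0343)

Iteration 1:
  p = (-10 - (0.4)·0.0000 - (-1)·0.0000) / (-3.4) = 2.9412
  q = (6 - (-1)·2.9412 - (-2)·0.0000) / (-5) = -1.7882
  r = (-7 - (2.7)·2.9412 - (-2.4)·-1.7882) / (9.1) = -2.1135
Iteration 2:
  p = (-10 - (0.4)·-1.7882 - (-1)·-2.1135) / (-3.4) = 3.3524
  q = (6 - (-1)·3.3524 - (-2)·-2.1135) / (-5) = -1.0251
  r = (-7 - (2.7)·3.3524 - (-2.4)·-1.0251) / (9.1) = -2.0343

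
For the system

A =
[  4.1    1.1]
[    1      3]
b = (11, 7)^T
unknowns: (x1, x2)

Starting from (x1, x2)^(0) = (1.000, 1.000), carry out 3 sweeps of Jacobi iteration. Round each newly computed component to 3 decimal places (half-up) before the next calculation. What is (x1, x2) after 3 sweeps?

Iteration 1:
  x1 = (11 - (1.1)·1.000) / (4.1) = 2.415
  x2 = (7 - (1)·1.000) / (3) = 2.000
Iteration 2:
  x1 = (11 - (1.1)·2.000) / (4.1) = 2.146
  x2 = (7 - (1)·2.415) / (3) = 1.528
Iteration 3:
  x1 = (11 - (1.1)·1.528) / (4.1) = 2.273
  x2 = (7 - (1)·2.146) / (3) = 1.618

(2.273, 1.618)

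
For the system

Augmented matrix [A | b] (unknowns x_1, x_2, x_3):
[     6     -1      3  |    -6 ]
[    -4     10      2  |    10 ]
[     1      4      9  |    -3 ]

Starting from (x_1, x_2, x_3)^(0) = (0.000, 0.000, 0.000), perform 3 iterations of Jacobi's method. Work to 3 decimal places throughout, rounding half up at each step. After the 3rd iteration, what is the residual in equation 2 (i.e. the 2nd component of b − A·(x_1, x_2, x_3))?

0.222

Iteration 1:
  x_1 = (-6 - (-1)·0.000 - (3)·0.000) / (6) = -1.000
  x_2 = (10 - (-4)·0.000 - (2)·0.000) / (10) = 1.000
  x_3 = (-3 - (1)·0.000 - (4)·0.000) / (9) = -0.333
Iteration 2:
  x_1 = (-6 - (-1)·1.000 - (3)·-0.333) / (6) = -0.667
  x_2 = (10 - (-4)·-1.000 - (2)·-0.333) / (10) = 0.667
  x_3 = (-3 - (1)·-1.000 - (4)·1.000) / (9) = -0.667
Iteration 3:
  x_1 = (-6 - (-1)·0.667 - (3)·-0.667) / (6) = -0.555
  x_2 = (10 - (-4)·-0.667 - (2)·-0.667) / (10) = 0.867
  x_3 = (-3 - (1)·-0.667 - (4)·0.667) / (9) = -0.556
Residual b − A·x = (-0.135, 0.222, -0.909)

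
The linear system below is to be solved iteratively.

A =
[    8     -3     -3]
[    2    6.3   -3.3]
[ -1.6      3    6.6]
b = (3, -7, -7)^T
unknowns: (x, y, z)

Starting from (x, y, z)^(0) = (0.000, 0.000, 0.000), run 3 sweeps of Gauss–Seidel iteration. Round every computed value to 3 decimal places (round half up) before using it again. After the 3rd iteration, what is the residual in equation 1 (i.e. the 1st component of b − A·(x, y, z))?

Iteration 1:
  x = (3 - (-3)·0.000 - (-3)·0.000) / (8) = 0.375
  y = (-7 - (2)·0.375 - (-3.3)·0.000) / (6.3) = -1.230
  z = (-7 - (-1.6)·0.375 - (3)·-1.230) / (6.6) = -0.411
Iteration 2:
  x = (3 - (-3)·-1.230 - (-3)·-0.411) / (8) = -0.240
  y = (-7 - (2)·-0.240 - (-3.3)·-0.411) / (6.3) = -1.250
  z = (-7 - (-1.6)·-0.240 - (3)·-1.250) / (6.6) = -0.551
Iteration 3:
  x = (3 - (-3)·-1.250 - (-3)·-0.551) / (8) = -0.300
  y = (-7 - (2)·-0.300 - (-3.3)·-0.551) / (6.3) = -1.304
  z = (-7 - (-1.6)·-0.300 - (3)·-1.304) / (6.6) = -0.541
Residual b − A·x = (-0.135, 0.030, 0.003)

-0.135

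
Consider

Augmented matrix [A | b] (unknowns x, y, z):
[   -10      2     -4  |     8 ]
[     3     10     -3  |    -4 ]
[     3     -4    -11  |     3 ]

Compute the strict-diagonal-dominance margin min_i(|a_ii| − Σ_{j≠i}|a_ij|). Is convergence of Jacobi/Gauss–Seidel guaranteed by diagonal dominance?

row 1: |-10| − (2+4) = 4
row 2: |10| − (3+3) = 4
row 3: |-11| − (3+4) = 4
minimum over rows = 4 → strictly diagonally dominant (convergence guaranteed)

4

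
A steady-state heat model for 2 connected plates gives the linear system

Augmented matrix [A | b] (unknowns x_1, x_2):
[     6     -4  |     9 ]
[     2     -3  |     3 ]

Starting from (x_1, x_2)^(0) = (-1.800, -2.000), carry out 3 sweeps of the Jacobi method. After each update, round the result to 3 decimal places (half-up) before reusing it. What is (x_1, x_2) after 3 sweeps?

Iteration 1:
  x_1 = (9 - (-4)·-2.000) / (6) = 0.167
  x_2 = (3 - (2)·-1.800) / (-3) = -2.200
Iteration 2:
  x_1 = (9 - (-4)·-2.200) / (6) = 0.033
  x_2 = (3 - (2)·0.167) / (-3) = -0.889
Iteration 3:
  x_1 = (9 - (-4)·-0.889) / (6) = 0.907
  x_2 = (3 - (2)·0.033) / (-3) = -0.978

(0.907, -0.978)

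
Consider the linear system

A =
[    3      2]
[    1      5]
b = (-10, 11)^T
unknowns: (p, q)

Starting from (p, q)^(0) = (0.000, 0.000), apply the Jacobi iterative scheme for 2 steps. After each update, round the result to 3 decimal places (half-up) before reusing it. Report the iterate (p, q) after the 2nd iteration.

Iteration 1:
  p = (-10 - (2)·0.000) / (3) = -3.333
  q = (11 - (1)·0.000) / (5) = 2.200
Iteration 2:
  p = (-10 - (2)·2.200) / (3) = -4.800
  q = (11 - (1)·-3.333) / (5) = 2.867

(-4.800, 2.867)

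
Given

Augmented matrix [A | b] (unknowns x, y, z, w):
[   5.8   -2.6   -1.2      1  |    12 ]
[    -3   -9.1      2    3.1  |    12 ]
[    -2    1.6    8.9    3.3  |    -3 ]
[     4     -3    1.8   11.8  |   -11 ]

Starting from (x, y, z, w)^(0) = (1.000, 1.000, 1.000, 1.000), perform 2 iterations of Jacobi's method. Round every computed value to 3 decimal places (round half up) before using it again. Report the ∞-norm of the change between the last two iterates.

Iteration 1:
  x = (12 - (-2.6)·1.000 - (-1.2)·1.000 - (1)·1.000) / (5.8) = 2.552
  y = (12 - (-3)·1.000 - (2)·1.000 - (3.1)·1.000) / (-9.1) = -1.088
  z = (-3 - (-2)·1.000 - (1.6)·1.000 - (3.3)·1.000) / (8.9) = -0.663
  w = (-11 - (4)·1.000 - (-3)·1.000 - (1.8)·1.000) / (11.8) = -1.169
Iteration 2:
  x = (12 - (-2.6)·-1.088 - (-1.2)·-0.663 - (1)·-1.169) / (5.8) = 1.646
  y = (12 - (-3)·2.552 - (2)·-0.663 - (3.1)·-1.169) / (-9.1) = -2.704
  z = (-3 - (-2)·2.552 - (1.6)·-1.088 - (3.3)·-1.169) / (8.9) = 0.865
  w = (-11 - (4)·2.552 - (-3)·-1.088 - (1.8)·-0.663) / (11.8) = -1.973
Change: (-0.906, -1.616, 1.528, -0.804) → max |·| = 1.616

1.616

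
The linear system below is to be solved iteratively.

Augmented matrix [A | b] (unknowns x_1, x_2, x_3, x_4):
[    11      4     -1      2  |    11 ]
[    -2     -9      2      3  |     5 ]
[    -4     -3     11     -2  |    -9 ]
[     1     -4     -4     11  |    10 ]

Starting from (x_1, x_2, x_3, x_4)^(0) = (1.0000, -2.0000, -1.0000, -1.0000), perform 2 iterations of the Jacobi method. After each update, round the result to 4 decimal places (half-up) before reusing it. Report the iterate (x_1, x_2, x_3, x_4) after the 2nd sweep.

(1.4270, -1.3131, -0.5702, -0.1708)

Iteration 1:
  x_1 = (11 - (4)·-2.0000 - (-1)·-1.0000 - (2)·-1.0000) / (11) = 1.8182
  x_2 = (5 - (-2)·1.0000 - (2)·-1.0000 - (3)·-1.0000) / (-9) = -1.3333
  x_3 = (-9 - (-4)·1.0000 - (-3)·-2.0000 - (-2)·-1.0000) / (11) = -1.1818
  x_4 = (10 - (1)·1.0000 - (-4)·-2.0000 - (-4)·-1.0000) / (11) = -0.2727
Iteration 2:
  x_1 = (11 - (4)·-1.3333 - (-1)·-1.1818 - (2)·-0.2727) / (11) = 1.4270
  x_2 = (5 - (-2)·1.8182 - (2)·-1.1818 - (3)·-0.2727) / (-9) = -1.3131
  x_3 = (-9 - (-4)·1.8182 - (-3)·-1.3333 - (-2)·-0.2727) / (11) = -0.5702
  x_4 = (10 - (1)·1.8182 - (-4)·-1.3333 - (-4)·-1.1818) / (11) = -0.1708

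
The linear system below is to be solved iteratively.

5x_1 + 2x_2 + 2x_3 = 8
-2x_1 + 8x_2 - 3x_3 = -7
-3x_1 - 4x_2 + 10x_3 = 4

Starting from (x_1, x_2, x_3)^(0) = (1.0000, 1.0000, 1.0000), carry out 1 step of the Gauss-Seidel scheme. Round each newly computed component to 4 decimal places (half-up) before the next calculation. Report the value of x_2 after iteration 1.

Iteration 1:
  x_1 = (8 - (2)·1.0000 - (2)·1.0000) / (5) = 0.8000
  x_2 = (-7 - (-2)·0.8000 - (-3)·1.0000) / (8) = -0.3000
  x_3 = (4 - (-3)·0.8000 - (-4)·-0.3000) / (10) = 0.5200

-0.3000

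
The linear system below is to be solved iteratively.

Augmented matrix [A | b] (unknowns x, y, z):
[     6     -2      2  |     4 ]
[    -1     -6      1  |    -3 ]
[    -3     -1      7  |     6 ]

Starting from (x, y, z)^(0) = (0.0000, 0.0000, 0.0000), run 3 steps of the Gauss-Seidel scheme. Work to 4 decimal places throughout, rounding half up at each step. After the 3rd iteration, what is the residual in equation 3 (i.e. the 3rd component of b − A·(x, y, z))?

0.0001

Iteration 1:
  x = (4 - (-2)·0.0000 - (2)·0.0000) / (6) = 0.6667
  y = (-3 - (-1)·0.6667 - (1)·0.0000) / (-6) = 0.3889
  z = (6 - (-3)·0.6667 - (-1)·0.3889) / (7) = 1.1984
Iteration 2:
  x = (4 - (-2)·0.3889 - (2)·1.1984) / (6) = 0.3968
  y = (-3 - (-1)·0.3968 - (1)·1.1984) / (-6) = 0.6336
  z = (6 - (-3)·0.3968 - (-1)·0.6336) / (7) = 1.1177
Iteration 3:
  x = (4 - (-2)·0.6336 - (2)·1.1177) / (6) = 0.5053
  y = (-3 - (-1)·0.5053 - (1)·1.1177) / (-6) = 0.6021
  z = (6 - (-3)·0.5053 - (-1)·0.6021) / (7) = 1.1597
Residual b − A·x = (-0.1470, -0.0418, 0.0001)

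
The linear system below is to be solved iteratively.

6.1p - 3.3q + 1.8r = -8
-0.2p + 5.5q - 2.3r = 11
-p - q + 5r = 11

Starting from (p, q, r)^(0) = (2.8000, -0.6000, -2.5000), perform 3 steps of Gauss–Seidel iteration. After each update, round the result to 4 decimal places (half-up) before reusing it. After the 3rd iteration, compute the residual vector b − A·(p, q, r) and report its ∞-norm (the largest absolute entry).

Iteration 1:
  p = (-8 - (-3.3)·-0.6000 - (1.8)·-2.5000) / (6.1) = -0.8984
  q = (11 - (-0.2)·-0.8984 - (-2.3)·-2.5000) / (5.5) = 0.9219
  r = (11 - (-1)·-0.8984 - (-1)·0.9219) / (5) = 2.2047
Iteration 2:
  p = (-8 - (-3.3)·0.9219 - (1.8)·2.2047) / (6.1) = -1.4633
  q = (11 - (-0.2)·-1.4633 - (-2.3)·2.2047) / (5.5) = 2.8688
  r = (11 - (-1)·-1.4633 - (-1)·2.8688) / (5) = 2.4811
Iteration 3:
  p = (-8 - (-3.3)·2.8688 - (1.8)·2.4811) / (6.1) = -0.4916
  q = (11 - (-0.2)·-0.4916 - (-2.3)·2.4811) / (5.5) = 3.0197
  r = (11 - (-1)·-0.4916 - (-1)·3.0197) / (5) = 2.7056
Residual b − A·x = (0.0937, 0.5162, 0.0001); ∞-norm = 0.5162

0.5162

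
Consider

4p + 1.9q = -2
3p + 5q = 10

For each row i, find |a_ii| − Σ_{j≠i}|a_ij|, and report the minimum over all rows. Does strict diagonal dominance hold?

2

row 1: |4| − (1.9) = 2.1
row 2: |5| − (3) = 2
minimum over rows = 2 → strictly diagonally dominant (convergence guaranteed)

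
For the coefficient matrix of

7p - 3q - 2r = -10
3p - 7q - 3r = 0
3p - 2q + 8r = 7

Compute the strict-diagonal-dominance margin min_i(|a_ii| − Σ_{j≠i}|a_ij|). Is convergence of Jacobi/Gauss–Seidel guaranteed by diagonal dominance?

1

row 1: |7| − (3+2) = 2
row 2: |-7| − (3+3) = 1
row 3: |8| − (3+2) = 3
minimum over rows = 1 → strictly diagonally dominant (convergence guaranteed)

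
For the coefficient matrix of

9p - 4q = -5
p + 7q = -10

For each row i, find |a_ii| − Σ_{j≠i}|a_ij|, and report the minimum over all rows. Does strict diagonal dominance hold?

row 1: |9| − (4) = 5
row 2: |7| − (1) = 6
minimum over rows = 5 → strictly diagonally dominant (convergence guaranteed)

5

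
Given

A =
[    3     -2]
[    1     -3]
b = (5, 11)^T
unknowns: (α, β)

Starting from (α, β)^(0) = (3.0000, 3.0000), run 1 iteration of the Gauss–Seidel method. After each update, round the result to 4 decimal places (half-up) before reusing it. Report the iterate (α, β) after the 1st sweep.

Iteration 1:
  α = (5 - (-2)·3.0000) / (3) = 3.6667
  β = (11 - (1)·3.6667) / (-3) = -2.4444

(3.6667, -2.4444)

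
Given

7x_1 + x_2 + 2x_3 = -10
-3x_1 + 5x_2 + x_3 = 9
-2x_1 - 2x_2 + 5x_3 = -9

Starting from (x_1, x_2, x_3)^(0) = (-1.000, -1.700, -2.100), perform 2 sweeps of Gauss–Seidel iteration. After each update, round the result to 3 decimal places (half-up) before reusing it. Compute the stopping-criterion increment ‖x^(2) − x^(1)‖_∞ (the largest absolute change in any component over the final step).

0.742

Iteration 1:
  x_1 = (-10 - (1)·-1.700 - (2)·-2.100) / (7) = -0.586
  x_2 = (9 - (-3)·-0.586 - (1)·-2.100) / (5) = 1.868
  x_3 = (-9 - (-2)·-0.586 - (-2)·1.868) / (5) = -1.287
Iteration 2:
  x_1 = (-10 - (1)·1.868 - (2)·-1.287) / (7) = -1.328
  x_2 = (9 - (-3)·-1.328 - (1)·-1.287) / (5) = 1.261
  x_3 = (-9 - (-2)·-1.328 - (-2)·1.261) / (5) = -1.827
Change: (-0.742, -0.607, -0.540) → max |·| = 0.742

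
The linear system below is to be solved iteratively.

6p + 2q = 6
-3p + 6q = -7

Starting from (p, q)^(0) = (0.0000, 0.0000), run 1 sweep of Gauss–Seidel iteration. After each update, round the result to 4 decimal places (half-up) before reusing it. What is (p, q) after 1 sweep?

(1.0000, -0.6667)

Iteration 1:
  p = (6 - (2)·0.0000) / (6) = 1.0000
  q = (-7 - (-3)·1.0000) / (6) = -0.6667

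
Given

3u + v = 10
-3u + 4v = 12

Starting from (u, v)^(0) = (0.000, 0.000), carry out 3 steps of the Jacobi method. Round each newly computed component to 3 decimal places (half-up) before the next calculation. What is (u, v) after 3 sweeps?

Iteration 1:
  u = (10 - (1)·0.000) / (3) = 3.333
  v = (12 - (-3)·0.000) / (4) = 3.000
Iteration 2:
  u = (10 - (1)·3.000) / (3) = 2.333
  v = (12 - (-3)·3.333) / (4) = 5.500
Iteration 3:
  u = (10 - (1)·5.500) / (3) = 1.500
  v = (12 - (-3)·2.333) / (4) = 4.750

(1.500, 4.750)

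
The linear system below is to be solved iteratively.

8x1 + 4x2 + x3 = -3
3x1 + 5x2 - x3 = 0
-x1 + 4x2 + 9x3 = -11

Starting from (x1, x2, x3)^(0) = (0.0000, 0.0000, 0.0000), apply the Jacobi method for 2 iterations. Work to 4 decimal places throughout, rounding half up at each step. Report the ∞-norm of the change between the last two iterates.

Iteration 1:
  x1 = (-3 - (4)·0.0000 - (1)·0.0000) / (8) = -0.3750
  x2 = (0 - (3)·0.0000 - (-1)·0.0000) / (5) = 0.0000
  x3 = (-11 - (-1)·0.0000 - (4)·0.0000) / (9) = -1.2222
Iteration 2:
  x1 = (-3 - (4)·0.0000 - (1)·-1.2222) / (8) = -0.2222
  x2 = (0 - (3)·-0.3750 - (-1)·-1.2222) / (5) = -0.0194
  x3 = (-11 - (-1)·-0.3750 - (4)·0.0000) / (9) = -1.2639
Change: (0.1528, -0.0194, -0.0417) → max |·| = 0.1528

0.1528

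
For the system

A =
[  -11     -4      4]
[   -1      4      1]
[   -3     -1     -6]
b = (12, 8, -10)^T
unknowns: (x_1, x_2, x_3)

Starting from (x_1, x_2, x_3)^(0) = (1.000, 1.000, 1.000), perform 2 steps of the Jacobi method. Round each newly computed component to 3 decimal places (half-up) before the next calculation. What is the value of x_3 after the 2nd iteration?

Iteration 1:
  x_1 = (12 - (-4)·1.000 - (4)·1.000) / (-11) = -1.091
  x_2 = (8 - (-1)·1.000 - (1)·1.000) / (4) = 2.000
  x_3 = (-10 - (-3)·1.000 - (-1)·1.000) / (-6) = 1.000
Iteration 2:
  x_1 = (12 - (-4)·2.000 - (4)·1.000) / (-11) = -1.455
  x_2 = (8 - (-1)·-1.091 - (1)·1.000) / (4) = 1.477
  x_3 = (-10 - (-3)·-1.091 - (-1)·2.000) / (-6) = 1.879

1.879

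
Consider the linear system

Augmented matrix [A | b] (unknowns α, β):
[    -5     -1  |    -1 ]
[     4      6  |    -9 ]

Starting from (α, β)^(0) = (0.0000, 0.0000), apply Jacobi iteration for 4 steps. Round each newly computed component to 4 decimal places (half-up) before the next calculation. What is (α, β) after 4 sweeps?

(0.5667, -1.8511)

Iteration 1:
  α = (-1 - (-1)·0.0000) / (-5) = 0.2000
  β = (-9 - (4)·0.0000) / (6) = -1.5000
Iteration 2:
  α = (-1 - (-1)·-1.5000) / (-5) = 0.5000
  β = (-9 - (4)·0.2000) / (6) = -1.6333
Iteration 3:
  α = (-1 - (-1)·-1.6333) / (-5) = 0.5267
  β = (-9 - (4)·0.5000) / (6) = -1.8333
Iteration 4:
  α = (-1 - (-1)·-1.8333) / (-5) = 0.5667
  β = (-9 - (4)·0.5267) / (6) = -1.8511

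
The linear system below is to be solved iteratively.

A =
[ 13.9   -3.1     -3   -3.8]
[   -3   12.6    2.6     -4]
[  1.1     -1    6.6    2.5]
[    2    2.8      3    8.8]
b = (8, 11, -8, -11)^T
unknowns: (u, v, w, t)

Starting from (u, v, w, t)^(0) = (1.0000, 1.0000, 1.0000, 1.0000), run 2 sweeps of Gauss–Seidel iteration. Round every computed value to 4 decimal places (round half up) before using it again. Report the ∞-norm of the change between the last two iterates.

1.1559

Iteration 1:
  u = (8 - (-3.1)·1.0000 - (-3)·1.0000 - (-3.8)·1.0000) / (13.9) = 1.2878
  v = (11 - (-3)·1.2878 - (2.6)·1.0000 - (-4)·1.0000) / (12.6) = 1.2907
  w = (-8 - (1.1)·1.2878 - (-1)·1.2907 - (2.5)·1.0000) / (6.6) = -1.6100
  t = (-11 - (2)·1.2878 - (2.8)·1.2907 - (3)·-1.6100) / (8.8) = -1.4045
Iteration 2:
  u = (8 - (-3.1)·1.2907 - (-3)·-1.6100 - (-3.8)·-1.4045) / (13.9) = 0.1319
  v = (11 - (-3)·0.1319 - (2.6)·-1.6100 - (-4)·-1.4045) / (12.6) = 0.7908
  w = (-8 - (1.1)·0.1319 - (-1)·0.7908 - (2.5)·-1.4045) / (6.6) = -0.5823
  t = (-11 - (2)·0.1319 - (2.8)·0.7908 - (3)·-0.5823) / (8.8) = -1.3331
Change: (-1.1559, -0.4999, 1.0277, 0.0714) → max |·| = 1.1559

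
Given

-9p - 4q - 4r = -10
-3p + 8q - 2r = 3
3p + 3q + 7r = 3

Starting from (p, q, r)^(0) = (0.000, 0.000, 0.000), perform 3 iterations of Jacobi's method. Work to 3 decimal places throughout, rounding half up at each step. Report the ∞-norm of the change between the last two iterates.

0.293

Iteration 1:
  p = (-10 - (-4)·0.000 - (-4)·0.000) / (-9) = 1.111
  q = (3 - (-3)·0.000 - (-2)·0.000) / (8) = 0.375
  r = (3 - (3)·0.000 - (3)·0.000) / (7) = 0.429
Iteration 2:
  p = (-10 - (-4)·0.375 - (-4)·0.429) / (-9) = 0.754
  q = (3 - (-3)·1.111 - (-2)·0.429) / (8) = 0.899
  r = (3 - (3)·1.111 - (3)·0.375) / (7) = -0.208
Iteration 3:
  p = (-10 - (-4)·0.899 - (-4)·-0.208) / (-9) = 0.804
  q = (3 - (-3)·0.754 - (-2)·-0.208) / (8) = 0.606
  r = (3 - (3)·0.754 - (3)·0.899) / (7) = -0.280
Change: (0.050, -0.293, -0.072) → max |·| = 0.293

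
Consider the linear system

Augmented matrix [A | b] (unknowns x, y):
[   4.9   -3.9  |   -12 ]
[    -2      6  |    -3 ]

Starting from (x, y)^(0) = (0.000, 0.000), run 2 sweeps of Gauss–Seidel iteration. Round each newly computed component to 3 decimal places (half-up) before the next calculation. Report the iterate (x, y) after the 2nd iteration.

(-3.496, -1.665)

Iteration 1:
  x = (-12 - (-3.9)·0.000) / (4.9) = -2.449
  y = (-3 - (-2)·-2.449) / (6) = -1.316
Iteration 2:
  x = (-12 - (-3.9)·-1.316) / (4.9) = -3.496
  y = (-3 - (-2)·-3.496) / (6) = -1.665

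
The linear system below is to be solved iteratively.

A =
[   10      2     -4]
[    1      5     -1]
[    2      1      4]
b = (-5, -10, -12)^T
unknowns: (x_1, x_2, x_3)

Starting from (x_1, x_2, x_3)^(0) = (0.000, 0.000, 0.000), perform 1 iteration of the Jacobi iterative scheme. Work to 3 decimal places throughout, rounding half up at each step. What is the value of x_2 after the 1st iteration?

-2.000

Iteration 1:
  x_1 = (-5 - (2)·0.000 - (-4)·0.000) / (10) = -0.500
  x_2 = (-10 - (1)·0.000 - (-1)·0.000) / (5) = -2.000
  x_3 = (-12 - (2)·0.000 - (1)·0.000) / (4) = -3.000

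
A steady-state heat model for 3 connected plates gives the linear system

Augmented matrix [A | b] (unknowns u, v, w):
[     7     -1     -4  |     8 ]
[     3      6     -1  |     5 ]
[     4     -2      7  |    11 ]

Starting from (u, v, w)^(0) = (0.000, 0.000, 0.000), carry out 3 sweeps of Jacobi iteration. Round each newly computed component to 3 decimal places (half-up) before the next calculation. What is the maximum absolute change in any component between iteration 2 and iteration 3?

Iteration 1:
  u = (8 - (-1)·0.000 - (-4)·0.000) / (7) = 1.143
  v = (5 - (3)·0.000 - (-1)·0.000) / (6) = 0.833
  w = (11 - (4)·0.000 - (-2)·0.000) / (7) = 1.571
Iteration 2:
  u = (8 - (-1)·0.833 - (-4)·1.571) / (7) = 2.160
  v = (5 - (3)·1.143 - (-1)·1.571) / (6) = 0.524
  w = (11 - (4)·1.143 - (-2)·0.833) / (7) = 1.156
Iteration 3:
  u = (8 - (-1)·0.524 - (-4)·1.156) / (7) = 1.878
  v = (5 - (3)·2.160 - (-1)·1.156) / (6) = -0.054
  w = (11 - (4)·2.160 - (-2)·0.524) / (7) = 0.487
Change: (-0.282, -0.578, -0.669) → max |·| = 0.669

0.669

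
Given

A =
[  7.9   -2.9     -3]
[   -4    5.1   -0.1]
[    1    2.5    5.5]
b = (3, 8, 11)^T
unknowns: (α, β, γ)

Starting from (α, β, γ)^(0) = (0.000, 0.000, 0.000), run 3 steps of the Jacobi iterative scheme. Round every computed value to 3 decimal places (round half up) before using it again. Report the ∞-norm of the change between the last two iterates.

1.032

Iteration 1:
  α = (3 - (-2.9)·0.000 - (-3)·0.000) / (7.9) = 0.380
  β = (8 - (-4)·0.000 - (-0.1)·0.000) / (5.1) = 1.569
  γ = (11 - (1)·0.000 - (2.5)·0.000) / (5.5) = 2.000
Iteration 2:
  α = (3 - (-2.9)·1.569 - (-3)·2.000) / (7.9) = 1.715
  β = (8 - (-4)·0.380 - (-0.1)·2.000) / (5.1) = 1.906
  γ = (11 - (1)·0.380 - (2.5)·1.569) / (5.5) = 1.218
Iteration 3:
  α = (3 - (-2.9)·1.906 - (-3)·1.218) / (7.9) = 1.542
  β = (8 - (-4)·1.715 - (-0.1)·1.218) / (5.1) = 2.938
  γ = (11 - (1)·1.715 - (2.5)·1.906) / (5.5) = 0.822
Change: (-0.173, 1.032, -0.396) → max |·| = 1.032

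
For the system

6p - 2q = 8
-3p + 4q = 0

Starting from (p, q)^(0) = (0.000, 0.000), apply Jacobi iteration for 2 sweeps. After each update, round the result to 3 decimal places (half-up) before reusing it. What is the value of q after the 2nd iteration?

1.000

Iteration 1:
  p = (8 - (-2)·0.000) / (6) = 1.333
  q = (0 - (-3)·0.000) / (4) = 0.000
Iteration 2:
  p = (8 - (-2)·0.000) / (6) = 1.333
  q = (0 - (-3)·1.333) / (4) = 1.000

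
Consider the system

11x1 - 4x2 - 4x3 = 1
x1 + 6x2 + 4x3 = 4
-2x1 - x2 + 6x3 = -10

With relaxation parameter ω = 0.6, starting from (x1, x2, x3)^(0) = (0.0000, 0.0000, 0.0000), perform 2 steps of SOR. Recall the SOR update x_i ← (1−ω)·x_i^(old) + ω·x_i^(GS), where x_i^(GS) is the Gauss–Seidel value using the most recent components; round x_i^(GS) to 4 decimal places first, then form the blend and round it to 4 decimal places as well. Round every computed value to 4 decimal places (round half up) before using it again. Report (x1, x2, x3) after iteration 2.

Iteration 1:
  x1: GS value = (1 - (-4)·0.0000 - (-4)·0.0000) / (11) = 0.0909;  x1 ← (1−ω)·0.0000 + ω·0.0909 = 0.0545
  x2: GS value = (4 - (1)·0.0545 - (4)·0.0000) / (6) = 0.6576;  x2 ← (1−ω)·0.0000 + ω·0.6576 = 0.3946
  x3: GS value = (-10 - (-2)·0.0545 - (-1)·0.3946) / (6) = -1.5827;  x3 ← (1−ω)·0.0000 + ω·-1.5827 = -0.9496
Iteration 2:
  x1: GS value = (1 - (-4)·0.3946 - (-4)·-0.9496) / (11) = -0.1109;  x1 ← (1−ω)·0.0545 + ω·-0.1109 = -0.0447
  x2: GS value = (4 - (1)·-0.0447 - (4)·-0.9496) / (6) = 1.3072;  x2 ← (1−ω)·0.3946 + ω·1.3072 = 0.9422
  x3: GS value = (-10 - (-2)·-0.0447 - (-1)·0.9422) / (6) = -1.5245;  x3 ← (1−ω)·-0.9496 + ω·-1.5245 = -1.2945

(-0.0447, 0.9422, -1.2945)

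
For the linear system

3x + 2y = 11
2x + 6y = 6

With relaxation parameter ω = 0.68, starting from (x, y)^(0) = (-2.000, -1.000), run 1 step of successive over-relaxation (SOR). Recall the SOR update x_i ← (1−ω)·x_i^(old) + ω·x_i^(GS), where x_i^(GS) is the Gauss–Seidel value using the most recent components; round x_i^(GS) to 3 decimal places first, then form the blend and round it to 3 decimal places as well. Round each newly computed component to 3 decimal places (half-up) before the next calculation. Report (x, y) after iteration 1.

Iteration 1:
  x: GS value = (11 - (2)·-1.000) / (3) = 4.333;  x ← (1−ω)·-2.000 + ω·4.333 = 2.306
  y: GS value = (6 - (2)·2.306) / (6) = 0.231;  y ← (1−ω)·-1.000 + ω·0.231 = -0.163

(2.306, -0.163)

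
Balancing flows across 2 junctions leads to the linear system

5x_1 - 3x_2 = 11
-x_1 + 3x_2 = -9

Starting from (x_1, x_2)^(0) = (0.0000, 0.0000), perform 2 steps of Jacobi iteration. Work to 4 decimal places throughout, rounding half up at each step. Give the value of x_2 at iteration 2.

-2.2667

Iteration 1:
  x_1 = (11 - (-3)·0.0000) / (5) = 2.2000
  x_2 = (-9 - (-1)·0.0000) / (3) = -3.0000
Iteration 2:
  x_1 = (11 - (-3)·-3.0000) / (5) = 0.4000
  x_2 = (-9 - (-1)·2.2000) / (3) = -2.2667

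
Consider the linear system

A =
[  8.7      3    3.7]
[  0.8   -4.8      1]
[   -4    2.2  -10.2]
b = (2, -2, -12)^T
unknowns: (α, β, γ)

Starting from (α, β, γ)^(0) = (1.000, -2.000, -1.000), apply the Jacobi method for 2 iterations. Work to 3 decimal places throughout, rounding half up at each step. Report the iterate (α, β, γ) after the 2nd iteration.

Iteration 1:
  α = (2 - (3)·-2.000 - (3.7)·-1.000) / (8.7) = 1.345
  β = (-2 - (0.8)·1.000 - (1)·-1.000) / (-4.8) = 0.375
  γ = (-12 - (-4)·1.000 - (2.2)·-2.000) / (-10.2) = 0.353
Iteration 2:
  α = (2 - (3)·0.375 - (3.7)·0.353) / (8.7) = -0.050
  β = (-2 - (0.8)·1.345 - (1)·0.353) / (-4.8) = 0.714
  γ = (-12 - (-4)·1.345 - (2.2)·0.375) / (-10.2) = 0.730

(-0.050, 0.714, 0.730)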